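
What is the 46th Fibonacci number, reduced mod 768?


F(k) mod 768 for k=1..46:
1, 1, 2, 3, 5, 8, 13, 21, 34, 55, 89, 144, 233, 377, 610, 219, 61, 280, 341, 621, 194, 47, 241, 288, 529, 49, 578, 627, 437, 296, 733, 261, 226, 487, 713, 432, 377, 41, 418, 459, 109, 568, 677, 477, 386, 95
F(46) mod 768 = 95


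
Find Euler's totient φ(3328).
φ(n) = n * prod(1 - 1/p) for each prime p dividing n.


3328 = 2^8 × 13
Prime factors: 2, 13
φ(3328) = 3328 × (1-1/2) × (1-1/13)
= 3328 × 1/2 × 12/13 = 1536

φ(3328) = 1536


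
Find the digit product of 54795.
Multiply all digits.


5 × 4 × 7 × 9 × 5 = 6300


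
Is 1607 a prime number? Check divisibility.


Check divisors up to sqrt(1607) = 40.0874
No divisors found.
1607 is prime.

Yes, 1607 is prime


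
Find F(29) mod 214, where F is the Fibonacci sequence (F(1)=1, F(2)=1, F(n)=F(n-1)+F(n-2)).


F(k) mod 214 for k=1..29:
1, 1, 2, 3, 5, 8, 13, 21, 34, 55, 89, 144, 19, 163, 182, 131, 99, 16, 115, 131, 32, 163, 195, 144, 125, 55, 180, 21, 201
F(29) mod 214 = 201


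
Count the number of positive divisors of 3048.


3048 = 2^3 × 3^1 × 127^1
d(3048) = (3+1) × (1+1) × (1+1) = 16

16 divisors


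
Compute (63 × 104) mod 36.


63 × 104 = 6552
6552 mod 36 = 0


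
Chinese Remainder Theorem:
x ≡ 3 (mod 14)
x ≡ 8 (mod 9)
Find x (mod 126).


M = 14*9 = 126
M1 = M/14 = 9, M2 = M/9 = 14
M1^(-1) mod 14 = 11, M2^(-1) mod 9 = 2
x = 3*9*11 + 8*14*2 = 521
521 mod 126 = 17
Check: 17 mod 14 = 3 ✓, 17 mod 9 = 8 ✓

x ≡ 17 (mod 126)


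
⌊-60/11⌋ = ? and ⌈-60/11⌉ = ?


-60/11 = -5.4545
floor = -6
ceil = -5

floor = -6, ceil = -5


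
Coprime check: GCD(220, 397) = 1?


Euclidean algorithm:
397 = 1 * 220 + 177
220 = 1 * 177 + 43
177 = 4 * 43 + 5
43 = 8 * 5 + 3
5 = 1 * 3 + 2
3 = 1 * 2 + 1
2 = 2 * 1 + 0
GCD(220, 397) = 1

Yes, coprime (GCD = 1)


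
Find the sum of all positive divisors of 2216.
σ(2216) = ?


Divisors of 2216: 1, 2, 4, 8, 277, 554, 1108, 2216
Sum = 1 + 2 + 4 + 8 + 277 + 554 + 1108 + 2216 = 4170

σ(2216) = 4170


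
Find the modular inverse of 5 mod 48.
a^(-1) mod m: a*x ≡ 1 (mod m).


Use the extended Euclidean algorithm on (48, 5); each row r = 48*s + 5*t:
r=48, s=1, t=0
r=5, s=0, t=1
q=9: r=3, s=1, t=-9   [48*(1) + 5*(-9) = 3]
q=1: r=2, s=-1, t=10   [48*(-1) + 5*(10) = 2]
q=1: r=1, s=2, t=-19   [48*(2) + 5*(-19) = 1]
q=2: r=0, s=-5, t=48   [48*(-5) + 5*(48) = 0]
GCD = 1 with t = -19, so 5*(-19) ≡ 1 (mod 48)
Inverse = -19 mod 48 = 29
Check: 5 * 29 = 145 ≡ 1 (mod 48)

5^(-1) ≡ 29 (mod 48)


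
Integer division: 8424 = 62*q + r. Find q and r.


8424 = 62 * 135 + 54
Check: 8370 + 54 = 8424

q = 135, r = 54


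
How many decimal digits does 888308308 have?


888308308 has 9 digits in base 10
floor(log10(888308308)) + 1 = floor(8.9486) + 1 = 9

9 digits (base 10)


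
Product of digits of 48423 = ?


4 × 8 × 4 × 2 × 3 = 768


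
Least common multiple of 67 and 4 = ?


GCD(67, 4) = 1
LCM = 67*4/1 = 268/1 = 268

LCM = 268


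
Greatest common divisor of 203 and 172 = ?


203 = 1 * 172 + 31
172 = 5 * 31 + 17
31 = 1 * 17 + 14
17 = 1 * 14 + 3
14 = 4 * 3 + 2
3 = 1 * 2 + 1
2 = 2 * 1 + 0
GCD = 1


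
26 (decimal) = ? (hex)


26 (base 10) = 26 (decimal)
26 (decimal) = 1A (base 16)


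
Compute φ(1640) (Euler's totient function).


1640 = 2^3 × 5 × 41
Prime factors: 2, 5, 41
φ(1640) = 1640 × (1-1/2) × (1-1/5) × (1-1/41)
= 1640 × 1/2 × 4/5 × 40/41 = 640

φ(1640) = 640


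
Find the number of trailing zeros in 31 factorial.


floor(31/5) = 6
floor(31/25) = 1
Total = 7

7 trailing zeros


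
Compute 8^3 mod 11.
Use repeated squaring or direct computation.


8^1 mod 11 = 8
8^2 mod 11 = 9
8^3 mod 11 = 6


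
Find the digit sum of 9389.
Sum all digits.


9 + 3 + 8 + 9 = 29


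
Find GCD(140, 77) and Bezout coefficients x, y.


Tabular extended Euclidean (each row: r = 140*s + 77*t):
r=140, s=1, t=0
r=77, s=0, t=1
q=1: r=63, s=1, t=-1   [140*(1) + 77*(-1) = 63]
q=1: r=14, s=-1, t=2   [140*(-1) + 77*(2) = 14]
q=4: r=7, s=5, t=-9   [140*(5) + 77*(-9) = 7]
q=2: r=0, s=-11, t=20   [140*(-11) + 77*(20) = 0]
GCD = 7; from the row with r=7: x=5, y=-9
Check: 140*(5) + 77*(-9) = 700 - 693 = 7

GCD = 7, x = 5, y = -9


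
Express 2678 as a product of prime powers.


2678 / 2 = 1339
1339 / 13 = 103
103 / 103 = 1
2678 = 2 × 13 × 103


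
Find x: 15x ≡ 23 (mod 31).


GCD(15, 31) = 1, unique solution
a^(-1) mod 31 = 29
x = 29 * 23 mod 31 = 16

x ≡ 16 (mod 31)


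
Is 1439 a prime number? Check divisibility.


Check divisors up to sqrt(1439) = 37.9342
No divisors found.
1439 is prime.

Yes, 1439 is prime


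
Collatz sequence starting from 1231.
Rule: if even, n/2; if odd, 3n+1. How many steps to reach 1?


1231 → 3694 → 1847 → 5542 → 2771 → 8314 → 4157 → 12472 → 6236 → 3118 → 1559 → 4678 → 2339 → 7018 → 3509 → 10528 → 5264 → 2632 → 1316 → 658 → 329 → 988 → 494 → 247 → 742 → 371 → 1114 → 557 → 1672 → 836 → 418 → 209 → 628 → 314 → 157 → 472 → 236 → 118 → 59 → 178 → 89 → 268 → 134 → 67 → 202 → 101 → 304 → 152 → 76 → 38 → 19 → 58 → 29 → 88 → 44 → 22 → 11 → 34 → 17 → 52 → 26 → 13 → 40 → 20 → 10 → 5 → 16 → 8 → 4 → 2 → 1
Total steps = 70

70 steps


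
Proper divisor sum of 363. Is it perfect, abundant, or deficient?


Proper divisors: 1, 3, 11, 33, 121
Sum = 1 + 3 + 11 + 33 + 121 = 169
169 < 363 → deficient

s(363) = 169 (deficient)


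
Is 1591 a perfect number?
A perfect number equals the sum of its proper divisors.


Proper divisors of 1591: 1, 37, 43
Sum = 1 + 37 + 43 = 81

No, 1591 is not perfect (81 ≠ 1591)


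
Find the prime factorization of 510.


510 / 2 = 255
255 / 3 = 85
85 / 5 = 17
17 / 17 = 1
510 = 2 × 3 × 5 × 17


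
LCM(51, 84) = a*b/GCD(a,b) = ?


GCD(51, 84) = 3
LCM = 51*84/3 = 4284/3 = 1428

LCM = 1428


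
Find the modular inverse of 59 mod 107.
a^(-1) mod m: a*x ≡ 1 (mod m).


Use the extended Euclidean algorithm on (107, 59); each row r = 107*s + 59*t:
r=107, s=1, t=0
r=59, s=0, t=1
q=1: r=48, s=1, t=-1   [107*(1) + 59*(-1) = 48]
q=1: r=11, s=-1, t=2   [107*(-1) + 59*(2) = 11]
q=4: r=4, s=5, t=-9   [107*(5) + 59*(-9) = 4]
q=2: r=3, s=-11, t=20   [107*(-11) + 59*(20) = 3]
q=1: r=1, s=16, t=-29   [107*(16) + 59*(-29) = 1]
q=3: r=0, s=-59, t=107   [107*(-59) + 59*(107) = 0]
GCD = 1 with t = -29, so 59*(-29) ≡ 1 (mod 107)
Inverse = -29 mod 107 = 78
Check: 59 * 78 = 4602 ≡ 1 (mod 107)

59^(-1) ≡ 78 (mod 107)


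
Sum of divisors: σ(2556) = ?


Divisors of 2556: 1, 2, 3, 4, 6, 9, 12, 18, 36, 71, 142, 213, 284, 426, 639, 852, 1278, 2556
Sum = 1 + 2 + 3 + 4 + 6 + 9 + 12 + 18 + 36 + 71 + 142 + 213 + 284 + 426 + 639 + 852 + 1278 + 2556 = 6552

σ(2556) = 6552


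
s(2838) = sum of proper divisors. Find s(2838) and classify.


Proper divisors: 1, 2, 3, 6, 11, 22, 33, 43, 66, 86, 129, 258, 473, 946, 1419
Sum = 1 + 2 + 3 + 6 + 11 + 22 + 33 + 43 + 66 + 86 + 129 + 258 + 473 + 946 + 1419 = 3498
3498 > 2838 → abundant

s(2838) = 3498 (abundant)


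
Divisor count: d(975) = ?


975 = 3^1 × 5^2 × 13^1
d(975) = (1+1) × (2+1) × (1+1) = 12

12 divisors


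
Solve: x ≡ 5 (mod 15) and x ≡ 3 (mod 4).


M = 15*4 = 60
M1 = M/15 = 4, M2 = M/4 = 15
M1^(-1) mod 15 = 4, M2^(-1) mod 4 = 3
x = 5*4*4 + 3*15*3 = 215
215 mod 60 = 35
Check: 35 mod 15 = 5 ✓, 35 mod 4 = 3 ✓

x ≡ 35 (mod 60)


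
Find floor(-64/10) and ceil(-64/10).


-64/10 = -6.4000
floor = -7
ceil = -6

floor = -7, ceil = -6


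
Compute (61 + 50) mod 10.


61 + 50 = 111
111 mod 10 = 1


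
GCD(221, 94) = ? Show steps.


221 = 2 * 94 + 33
94 = 2 * 33 + 28
33 = 1 * 28 + 5
28 = 5 * 5 + 3
5 = 1 * 3 + 2
3 = 1 * 2 + 1
2 = 2 * 1 + 0
GCD = 1


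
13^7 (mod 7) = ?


13^1 mod 7 = 6
13^2 mod 7 = 1
13^3 mod 7 = 6
13^4 mod 7 = 1
13^5 mod 7 = 6
13^6 mod 7 = 1
13^7 mod 7 = 6


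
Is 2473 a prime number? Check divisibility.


Check divisors up to sqrt(2473) = 49.7293
No divisors found.
2473 is prime.

Yes, 2473 is prime


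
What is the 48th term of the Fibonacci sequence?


Sequence: 1, 1, 2, 3, 5, 8, 13, 21, 34, 55, 89, 144, 233, 377, 610, 987, 1597, 2584, 4181, 6765, 10946, 17711, 28657, 46368, 75025, 121393, 196418, 317811, 514229, 832040, 1346269, 2178309, 3524578, 5702887, 9227465, 14930352, 24157817, 39088169, 63245986, 102334155, 165580141, 267914296, 433494437, 701408733, 1134903170, 1836311903, 2971215073, 4807526976
F(48) = 4807526976


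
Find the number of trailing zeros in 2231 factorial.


floor(2231/5) = 446
floor(2231/25) = 89
floor(2231/125) = 17
floor(2231/625) = 3
Total = 555

555 trailing zeros


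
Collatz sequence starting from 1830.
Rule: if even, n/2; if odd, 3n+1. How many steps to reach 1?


1830 → 915 → 2746 → 1373 → 4120 → 2060 → 1030 → 515 → 1546 → 773 → 2320 → 1160 → 580 → 290 → 145 → 436 → 218 → 109 → 328 → 164 → 82 → 41 → 124 → 62 → 31 → 94 → 47 → 142 → 71 → 214 → 107 → 322 → 161 → 484 → 242 → 121 → 364 → 182 → 91 → 274 → 137 → 412 → 206 → 103 → 310 → 155 → 466 → 233 → 700 → 350 → 175 → 526 → 263 → 790 → 395 → 1186 → 593 → 1780 → 890 → 445 → 1336 → 668 → 334 → 167 → 502 → 251 → 754 → 377 → 1132 → 566 → 283 → 850 → 425 → 1276 → 638 → 319 → 958 → 479 → 1438 → 719 → 2158 → 1079 → 3238 → 1619 → 4858 → 2429 → 7288 → 3644 → 1822 → 911 → 2734 → 1367 → 4102 → 2051 → 6154 → 3077 → 9232 → 4616 → 2308 → 1154 → 577 → 1732 → 866 → 433 → 1300 → 650 → 325 → 976 → 488 → 244 → 122 → 61 → 184 → 92 → 46 → 23 → 70 → 35 → 106 → 53 → 160 → 80 → 40 → 20 → 10 → 5 → 16 → 8 → 4 → 2 → 1
Total steps = 130

130 steps


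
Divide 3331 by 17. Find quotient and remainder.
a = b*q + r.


3331 = 17 * 195 + 16
Check: 3315 + 16 = 3331

q = 195, r = 16


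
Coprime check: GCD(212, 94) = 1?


Euclidean algorithm:
212 = 2 * 94 + 24
94 = 3 * 24 + 22
24 = 1 * 22 + 2
22 = 11 * 2 + 0
GCD(212, 94) = 2

No, not coprime (GCD = 2)


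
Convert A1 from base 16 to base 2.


A1 (base 16) = 161 (decimal)
161 (decimal) = 10100001 (base 2)


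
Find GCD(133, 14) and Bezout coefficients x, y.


Tabular extended Euclidean (each row: r = 133*s + 14*t):
r=133, s=1, t=0
r=14, s=0, t=1
q=9: r=7, s=1, t=-9   [133*(1) + 14*(-9) = 7]
q=2: r=0, s=-2, t=19   [133*(-2) + 14*(19) = 0]
GCD = 7; from the row with r=7: x=1, y=-9
Check: 133*(1) + 14*(-9) = 133 - 126 = 7

GCD = 7, x = 1, y = -9


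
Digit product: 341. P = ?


3 × 4 × 1 = 12


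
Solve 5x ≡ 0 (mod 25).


GCD(5, 25) = 5 divides 0
Divide: 1x ≡ 0 (mod 5)
x ≡ 0 (mod 5)


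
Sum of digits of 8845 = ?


8 + 8 + 4 + 5 = 25


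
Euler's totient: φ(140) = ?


140 = 2^2 × 5 × 7
Prime factors: 2, 5, 7
φ(140) = 140 × (1-1/2) × (1-1/5) × (1-1/7)
= 140 × 1/2 × 4/5 × 6/7 = 48

φ(140) = 48


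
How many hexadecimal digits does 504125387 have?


504125387 in base 16 = 1E0C57CB
Number of digits = 8

8 digits (base 16)


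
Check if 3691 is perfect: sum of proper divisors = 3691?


Proper divisors of 3691: 1
Sum = 1 = 1

No, 3691 is not perfect (1 ≠ 3691)


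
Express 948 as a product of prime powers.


948 / 2 = 474
474 / 2 = 237
237 / 3 = 79
79 / 79 = 1
948 = 2^2 × 3 × 79


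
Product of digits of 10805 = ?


1 × 0 × 8 × 0 × 5 = 0


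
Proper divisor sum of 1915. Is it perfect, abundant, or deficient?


Proper divisors: 1, 5, 383
Sum = 1 + 5 + 383 = 389
389 < 1915 → deficient

s(1915) = 389 (deficient)


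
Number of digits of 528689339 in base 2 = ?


528689339 in base 2 = 11111100000110010100010111011
Number of digits = 29

29 digits (base 2)


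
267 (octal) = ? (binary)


267 (base 8) = 183 (decimal)
183 (decimal) = 10110111 (base 2)


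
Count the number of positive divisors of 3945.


3945 = 3^1 × 5^1 × 263^1
d(3945) = (1+1) × (1+1) × (1+1) = 8

8 divisors


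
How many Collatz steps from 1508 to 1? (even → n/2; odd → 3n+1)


1508 → 754 → 377 → 1132 → 566 → 283 → 850 → 425 → 1276 → 638 → 319 → 958 → 479 → 1438 → 719 → 2158 → 1079 → 3238 → 1619 → 4858 → 2429 → 7288 → 3644 → 1822 → 911 → 2734 → 1367 → 4102 → 2051 → 6154 → 3077 → 9232 → 4616 → 2308 → 1154 → 577 → 1732 → 866 → 433 → 1300 → 650 → 325 → 976 → 488 → 244 → 122 → 61 → 184 → 92 → 46 → 23 → 70 → 35 → 106 → 53 → 160 → 80 → 40 → 20 → 10 → 5 → 16 → 8 → 4 → 2 → 1
Total steps = 65

65 steps


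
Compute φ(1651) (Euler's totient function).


1651 = 13 × 127
Prime factors: 13, 127
φ(1651) = 1651 × (1-1/13) × (1-1/127)
= 1651 × 12/13 × 126/127 = 1512

φ(1651) = 1512


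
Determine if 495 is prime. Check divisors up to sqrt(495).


495 / 3 = 165 (exact division)
495 is NOT prime.

No, 495 is not prime


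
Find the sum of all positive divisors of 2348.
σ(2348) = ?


Divisors of 2348: 1, 2, 4, 587, 1174, 2348
Sum = 1 + 2 + 4 + 587 + 1174 + 2348 = 4116

σ(2348) = 4116


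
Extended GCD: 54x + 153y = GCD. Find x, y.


Tabular extended Euclidean (each row: r = 54*s + 153*t):
r=54, s=1, t=0
r=153, s=0, t=1
q=0: r=54, s=1, t=0   [54*(1) + 153*(0) = 54]
q=2: r=45, s=-2, t=1   [54*(-2) + 153*(1) = 45]
q=1: r=9, s=3, t=-1   [54*(3) + 153*(-1) = 9]
q=5: r=0, s=-17, t=6   [54*(-17) + 153*(6) = 0]
GCD = 9; from the row with r=9: x=3, y=-1
Check: 54*(3) + 153*(-1) = 162 - 153 = 9

GCD = 9, x = 3, y = -1


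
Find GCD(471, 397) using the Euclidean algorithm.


471 = 1 * 397 + 74
397 = 5 * 74 + 27
74 = 2 * 27 + 20
27 = 1 * 20 + 7
20 = 2 * 7 + 6
7 = 1 * 6 + 1
6 = 6 * 1 + 0
GCD = 1


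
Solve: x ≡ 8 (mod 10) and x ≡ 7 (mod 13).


M = 10*13 = 130
M1 = M/10 = 13, M2 = M/13 = 10
M1^(-1) mod 10 = 7, M2^(-1) mod 13 = 4
x = 8*13*7 + 7*10*4 = 1008
1008 mod 130 = 98
Check: 98 mod 10 = 8 ✓, 98 mod 13 = 7 ✓

x ≡ 98 (mod 130)


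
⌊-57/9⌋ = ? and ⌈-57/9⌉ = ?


-57/9 = -6.3333
floor = -7
ceil = -6

floor = -7, ceil = -6


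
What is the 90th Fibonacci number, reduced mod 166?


F(k) mod 166 for k=1..90:
1, 1, 2, 3, 5, 8, 13, 21, 34, 55, 89, 144, 67, 45, 112, 157, 103, 94, 31, 125, 156, 115, 105, 54, 159, 47, 40, 87, 127, 48, 9, 57, 66, 123, 23, 146, 3, 149, 152, 135, 121, 90, 45, 135, 14, 149, 163, 146, 143, 123, 100, 57, 157, 48, 39, 87, 126, 47, 7, 54, 61, 115, 10, 125, 135, 94, 63, 157, 54, 45, 99, 144, 77, 55, 132, 21, 153, 8, 161, 3, 164, 1, 165, 0, 165, 165, 164, 163, 161, 158
F(90) mod 166 = 158


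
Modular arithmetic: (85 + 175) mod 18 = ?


85 + 175 = 260
260 mod 18 = 8


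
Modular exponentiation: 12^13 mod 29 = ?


12^1 mod 29 = 12
12^2 mod 29 = 28
12^3 mod 29 = 17
12^4 mod 29 = 1
12^5 mod 29 = 12
12^6 mod 29 = 28
12^7 mod 29 = 17
12^8 mod 29 = 1
12^9 mod 29 = 12
12^10 mod 29 = 28
12^11 mod 29 = 17
12^12 mod 29 = 1
12^13 mod 29 = 12


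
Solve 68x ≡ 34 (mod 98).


GCD(68, 98) = 2 divides 34
Divide: 34x ≡ 17 (mod 49)
x ≡ 25 (mod 49)


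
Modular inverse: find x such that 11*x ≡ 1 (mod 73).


Use the extended Euclidean algorithm on (73, 11); each row r = 73*s + 11*t:
r=73, s=1, t=0
r=11, s=0, t=1
q=6: r=7, s=1, t=-6   [73*(1) + 11*(-6) = 7]
q=1: r=4, s=-1, t=7   [73*(-1) + 11*(7) = 4]
q=1: r=3, s=2, t=-13   [73*(2) + 11*(-13) = 3]
q=1: r=1, s=-3, t=20   [73*(-3) + 11*(20) = 1]
q=3: r=0, s=11, t=-73   [73*(11) + 11*(-73) = 0]
GCD = 1 with t = 20, so 11*(20) ≡ 1 (mod 73)
Inverse = 20 mod 73 = 20
Check: 11 * 20 = 220 ≡ 1 (mod 73)

11^(-1) ≡ 20 (mod 73)


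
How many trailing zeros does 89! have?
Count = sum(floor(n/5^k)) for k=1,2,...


floor(89/5) = 17
floor(89/25) = 3
Total = 20

20 trailing zeros


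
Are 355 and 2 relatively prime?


Euclidean algorithm:
355 = 177 * 2 + 1
2 = 2 * 1 + 0
GCD(355, 2) = 1

Yes, coprime (GCD = 1)


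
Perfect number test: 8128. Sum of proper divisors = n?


Proper divisors of 8128: 1, 2, 4, 8, 16, 32, 64, 127, 254, 508, 1016, 2032, 4064
Sum = 1 + 2 + 4 + 8 + 16 + 32 + 64 + 127 + 254 + 508 + 1016 + 2032 + 4064 = 8128

Yes, 8128 is perfect (8128 = 8128)


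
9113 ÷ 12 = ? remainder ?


9113 = 12 * 759 + 5
Check: 9108 + 5 = 9113

q = 759, r = 5


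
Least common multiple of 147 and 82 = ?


GCD(147, 82) = 1
LCM = 147*82/1 = 12054/1 = 12054

LCM = 12054


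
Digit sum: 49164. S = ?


4 + 9 + 1 + 6 + 4 = 24


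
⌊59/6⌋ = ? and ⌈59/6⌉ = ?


59/6 = 9.8333
floor = 9
ceil = 10

floor = 9, ceil = 10


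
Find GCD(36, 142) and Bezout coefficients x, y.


Tabular extended Euclidean (each row: r = 36*s + 142*t):
r=36, s=1, t=0
r=142, s=0, t=1
q=0: r=36, s=1, t=0   [36*(1) + 142*(0) = 36]
q=3: r=34, s=-3, t=1   [36*(-3) + 142*(1) = 34]
q=1: r=2, s=4, t=-1   [36*(4) + 142*(-1) = 2]
q=17: r=0, s=-71, t=18   [36*(-71) + 142*(18) = 0]
GCD = 2; from the row with r=2: x=4, y=-1
Check: 36*(4) + 142*(-1) = 144 - 142 = 2

GCD = 2, x = 4, y = -1


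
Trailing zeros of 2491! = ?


floor(2491/5) = 498
floor(2491/25) = 99
floor(2491/125) = 19
floor(2491/625) = 3
Total = 619

619 trailing zeros


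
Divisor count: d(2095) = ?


2095 = 5^1 × 419^1
d(2095) = (1+1) × (1+1) = 4

4 divisors


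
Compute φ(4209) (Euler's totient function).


4209 = 3 × 23 × 61
Prime factors: 3, 23, 61
φ(4209) = 4209 × (1-1/3) × (1-1/23) × (1-1/61)
= 4209 × 2/3 × 22/23 × 60/61 = 2640

φ(4209) = 2640


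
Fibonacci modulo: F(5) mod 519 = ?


F(k) mod 519 for k=1..5:
1, 1, 2, 3, 5
F(5) mod 519 = 5


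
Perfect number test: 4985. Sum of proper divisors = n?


Proper divisors of 4985: 1, 5, 997
Sum = 1 + 5 + 997 = 1003

No, 4985 is not perfect (1003 ≠ 4985)


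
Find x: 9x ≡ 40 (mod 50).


GCD(9, 50) = 1, unique solution
a^(-1) mod 50 = 39
x = 39 * 40 mod 50 = 10

x ≡ 10 (mod 50)


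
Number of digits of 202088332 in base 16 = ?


202088332 in base 16 = C0B9F8C
Number of digits = 7

7 digits (base 16)


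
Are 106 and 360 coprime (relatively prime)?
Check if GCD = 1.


Euclidean algorithm:
360 = 3 * 106 + 42
106 = 2 * 42 + 22
42 = 1 * 22 + 20
22 = 1 * 20 + 2
20 = 10 * 2 + 0
GCD(106, 360) = 2

No, not coprime (GCD = 2)


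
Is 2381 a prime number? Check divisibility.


Check divisors up to sqrt(2381) = 48.7955
No divisors found.
2381 is prime.

Yes, 2381 is prime


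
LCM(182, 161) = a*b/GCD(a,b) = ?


GCD(182, 161) = 7
LCM = 182*161/7 = 29302/7 = 4186

LCM = 4186


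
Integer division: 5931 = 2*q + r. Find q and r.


5931 = 2 * 2965 + 1
Check: 5930 + 1 = 5931

q = 2965, r = 1


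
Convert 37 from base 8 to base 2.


37 (base 8) = 31 (decimal)
31 (decimal) = 11111 (base 2)


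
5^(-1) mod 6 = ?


Use the extended Euclidean algorithm on (6, 5); each row r = 6*s + 5*t:
r=6, s=1, t=0
r=5, s=0, t=1
q=1: r=1, s=1, t=-1   [6*(1) + 5*(-1) = 1]
q=5: r=0, s=-5, t=6   [6*(-5) + 5*(6) = 0]
GCD = 1 with t = -1, so 5*(-1) ≡ 1 (mod 6)
Inverse = -1 mod 6 = 5
Check: 5 * 5 = 25 ≡ 1 (mod 6)

5^(-1) ≡ 5 (mod 6)


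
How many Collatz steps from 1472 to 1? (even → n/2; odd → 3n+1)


1472 → 736 → 368 → 184 → 92 → 46 → 23 → 70 → 35 → 106 → 53 → 160 → 80 → 40 → 20 → 10 → 5 → 16 → 8 → 4 → 2 → 1
Total steps = 21

21 steps


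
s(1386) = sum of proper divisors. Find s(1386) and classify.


Proper divisors: 1, 2, 3, 6, 7, 9, 11, 14, 18, 21, 22, 33, 42, 63, 66, 77, 99, 126, 154, 198, 231, 462, 693
Sum = 1 + 2 + 3 + 6 + 7 + 9 + 11 + 14 + 18 + 21 + 22 + 33 + 42 + 63 + 66 + 77 + 99 + 126 + 154 + 198 + 231 + 462 + 693 = 2358
2358 > 1386 → abundant

s(1386) = 2358 (abundant)


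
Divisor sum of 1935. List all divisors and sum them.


Divisors of 1935: 1, 3, 5, 9, 15, 43, 45, 129, 215, 387, 645, 1935
Sum = 1 + 3 + 5 + 9 + 15 + 43 + 45 + 129 + 215 + 387 + 645 + 1935 = 3432

σ(1935) = 3432


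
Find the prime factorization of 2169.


2169 / 3 = 723
723 / 3 = 241
241 / 241 = 1
2169 = 3^2 × 241


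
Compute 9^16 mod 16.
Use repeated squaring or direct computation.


9^1 mod 16 = 9
9^2 mod 16 = 1
9^3 mod 16 = 9
9^4 mod 16 = 1
9^5 mod 16 = 9
9^6 mod 16 = 1
9^7 mod 16 = 9
9^8 mod 16 = 1
9^9 mod 16 = 9
9^10 mod 16 = 1
9^11 mod 16 = 9
9^12 mod 16 = 1
9^13 mod 16 = 9
9^14 mod 16 = 1
9^15 mod 16 = 9
9^16 mod 16 = 1


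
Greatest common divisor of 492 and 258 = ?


492 = 1 * 258 + 234
258 = 1 * 234 + 24
234 = 9 * 24 + 18
24 = 1 * 18 + 6
18 = 3 * 6 + 0
GCD = 6


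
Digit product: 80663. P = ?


8 × 0 × 6 × 6 × 3 = 0


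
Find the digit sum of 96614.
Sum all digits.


9 + 6 + 6 + 1 + 4 = 26


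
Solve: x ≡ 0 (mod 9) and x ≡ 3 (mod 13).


M = 9*13 = 117
M1 = M/9 = 13, M2 = M/13 = 9
M1^(-1) mod 9 = 7, M2^(-1) mod 13 = 3
x = 0*13*7 + 3*9*3 = 81
81 mod 117 = 81
Check: 81 mod 9 = 0 ✓, 81 mod 13 = 3 ✓

x ≡ 81 (mod 117)


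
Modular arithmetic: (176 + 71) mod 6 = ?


176 + 71 = 247
247 mod 6 = 1


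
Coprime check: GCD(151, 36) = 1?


Euclidean algorithm:
151 = 4 * 36 + 7
36 = 5 * 7 + 1
7 = 7 * 1 + 0
GCD(151, 36) = 1

Yes, coprime (GCD = 1)


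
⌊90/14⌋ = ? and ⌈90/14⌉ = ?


90/14 = 6.4286
floor = 6
ceil = 7

floor = 6, ceil = 7


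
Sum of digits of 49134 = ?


4 + 9 + 1 + 3 + 4 = 21


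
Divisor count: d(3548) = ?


3548 = 2^2 × 887^1
d(3548) = (2+1) × (1+1) = 6

6 divisors


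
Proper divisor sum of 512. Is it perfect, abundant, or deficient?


Proper divisors: 1, 2, 4, 8, 16, 32, 64, 128, 256
Sum = 1 + 2 + 4 + 8 + 16 + 32 + 64 + 128 + 256 = 511
511 < 512 → deficient

s(512) = 511 (deficient)


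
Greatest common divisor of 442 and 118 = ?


442 = 3 * 118 + 88
118 = 1 * 88 + 30
88 = 2 * 30 + 28
30 = 1 * 28 + 2
28 = 14 * 2 + 0
GCD = 2


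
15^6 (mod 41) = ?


15^1 mod 41 = 15
15^2 mod 41 = 20
15^3 mod 41 = 13
15^4 mod 41 = 31
15^5 mod 41 = 14
15^6 mod 41 = 5


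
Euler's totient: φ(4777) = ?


4777 = 17 × 281
Prime factors: 17, 281
φ(4777) = 4777 × (1-1/17) × (1-1/281)
= 4777 × 16/17 × 280/281 = 4480

φ(4777) = 4480


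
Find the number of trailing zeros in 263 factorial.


floor(263/5) = 52
floor(263/25) = 10
floor(263/125) = 2
Total = 64

64 trailing zeros


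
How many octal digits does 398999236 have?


398999236 in base 8 = 2762037304
Number of digits = 10

10 digits (base 8)


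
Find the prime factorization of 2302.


2302 / 2 = 1151
1151 / 1151 = 1
2302 = 2 × 1151


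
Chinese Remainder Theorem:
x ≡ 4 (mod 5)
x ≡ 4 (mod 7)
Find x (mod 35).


M = 5*7 = 35
M1 = M/5 = 7, M2 = M/7 = 5
M1^(-1) mod 5 = 3, M2^(-1) mod 7 = 3
x = 4*7*3 + 4*5*3 = 144
144 mod 35 = 4
Check: 4 mod 5 = 4 ✓, 4 mod 7 = 4 ✓

x ≡ 4 (mod 35)


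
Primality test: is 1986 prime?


1986 / 2 = 993 (exact division)
1986 is NOT prime.

No, 1986 is not prime


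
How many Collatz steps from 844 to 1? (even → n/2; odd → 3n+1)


844 → 422 → 211 → 634 → 317 → 952 → 476 → 238 → 119 → 358 → 179 → 538 → 269 → 808 → 404 → 202 → 101 → 304 → 152 → 76 → 38 → 19 → 58 → 29 → 88 → 44 → 22 → 11 → 34 → 17 → 52 → 26 → 13 → 40 → 20 → 10 → 5 → 16 → 8 → 4 → 2 → 1
Total steps = 41

41 steps


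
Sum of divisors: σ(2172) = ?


Divisors of 2172: 1, 2, 3, 4, 6, 12, 181, 362, 543, 724, 1086, 2172
Sum = 1 + 2 + 3 + 4 + 6 + 12 + 181 + 362 + 543 + 724 + 1086 + 2172 = 5096

σ(2172) = 5096


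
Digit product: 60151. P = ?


6 × 0 × 1 × 5 × 1 = 0


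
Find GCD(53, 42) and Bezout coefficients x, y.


Tabular extended Euclidean (each row: r = 53*s + 42*t):
r=53, s=1, t=0
r=42, s=0, t=1
q=1: r=11, s=1, t=-1   [53*(1) + 42*(-1) = 11]
q=3: r=9, s=-3, t=4   [53*(-3) + 42*(4) = 9]
q=1: r=2, s=4, t=-5   [53*(4) + 42*(-5) = 2]
q=4: r=1, s=-19, t=24   [53*(-19) + 42*(24) = 1]
q=2: r=0, s=42, t=-53   [53*(42) + 42*(-53) = 0]
GCD = 1; from the row with r=1: x=-19, y=24
Check: 53*(-19) + 42*(24) = -1007 + 1008 = 1

GCD = 1, x = -19, y = 24


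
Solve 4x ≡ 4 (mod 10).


GCD(4, 10) = 2 divides 4
Divide: 2x ≡ 2 (mod 5)
x ≡ 1 (mod 5)


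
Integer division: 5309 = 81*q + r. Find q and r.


5309 = 81 * 65 + 44
Check: 5265 + 44 = 5309

q = 65, r = 44


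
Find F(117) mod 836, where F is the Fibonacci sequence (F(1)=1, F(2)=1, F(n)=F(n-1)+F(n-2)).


F(k) mod 836 for k=1..117:
1, 1, 2, 3, 5, 8, 13, 21, 34, 55, 89, 144, 233, 377, 610, 151, 761, 76, 1, 77, 78, 155, 233, 388, 621, 173, 794, 131, 89, 220, 309, 529, 2, 531, 533, 228, 761, 153, 78, 231, 309, 540, 13, 553, 566, 283, 13, 296, 309, 605, 78, 683, 761, 608, 533, 305, 2, 307, 309, 616, 89, 705, 794, 663, 621, 448, 233, 681, 78, 759, 1, 760, 761, 685, 610, 459, 233, 692, 89, 781, 34, 815, 13, 828, 5, 833, 2, 835, 1, 0, 1, 1, 2, 3, 5, 8, 13, 21, 34, 55, 89, 144, 233, 377, 610, 151, 761, 76, 1, 77, 78, 155, 233, 388, 621, 173, 794
F(117) mod 836 = 794


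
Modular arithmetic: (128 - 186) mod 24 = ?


128 - 186 = -58
-58 mod 24 = 14


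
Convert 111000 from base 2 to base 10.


111000 (base 2) = 56 (decimal)
56 (decimal) = 56 (base 10)


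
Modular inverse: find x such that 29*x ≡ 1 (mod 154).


Use the extended Euclidean algorithm on (154, 29); each row r = 154*s + 29*t:
r=154, s=1, t=0
r=29, s=0, t=1
q=5: r=9, s=1, t=-5   [154*(1) + 29*(-5) = 9]
q=3: r=2, s=-3, t=16   [154*(-3) + 29*(16) = 2]
q=4: r=1, s=13, t=-69   [154*(13) + 29*(-69) = 1]
q=2: r=0, s=-29, t=154   [154*(-29) + 29*(154) = 0]
GCD = 1 with t = -69, so 29*(-69) ≡ 1 (mod 154)
Inverse = -69 mod 154 = 85
Check: 29 * 85 = 2465 ≡ 1 (mod 154)

29^(-1) ≡ 85 (mod 154)


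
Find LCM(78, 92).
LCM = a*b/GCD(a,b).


GCD(78, 92) = 2
LCM = 78*92/2 = 7176/2 = 3588

LCM = 3588


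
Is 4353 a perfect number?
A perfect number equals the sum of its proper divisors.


Proper divisors of 4353: 1, 3, 1451
Sum = 1 + 3 + 1451 = 1455

No, 4353 is not perfect (1455 ≠ 4353)


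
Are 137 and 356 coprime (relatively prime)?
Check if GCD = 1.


Euclidean algorithm:
356 = 2 * 137 + 82
137 = 1 * 82 + 55
82 = 1 * 55 + 27
55 = 2 * 27 + 1
27 = 27 * 1 + 0
GCD(137, 356) = 1

Yes, coprime (GCD = 1)


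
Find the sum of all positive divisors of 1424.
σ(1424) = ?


Divisors of 1424: 1, 2, 4, 8, 16, 89, 178, 356, 712, 1424
Sum = 1 + 2 + 4 + 8 + 16 + 89 + 178 + 356 + 712 + 1424 = 2790

σ(1424) = 2790


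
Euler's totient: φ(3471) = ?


3471 = 3 × 13 × 89
Prime factors: 3, 13, 89
φ(3471) = 3471 × (1-1/3) × (1-1/13) × (1-1/89)
= 3471 × 2/3 × 12/13 × 88/89 = 2112

φ(3471) = 2112


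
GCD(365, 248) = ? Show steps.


365 = 1 * 248 + 117
248 = 2 * 117 + 14
117 = 8 * 14 + 5
14 = 2 * 5 + 4
5 = 1 * 4 + 1
4 = 4 * 1 + 0
GCD = 1


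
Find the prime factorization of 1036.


1036 / 2 = 518
518 / 2 = 259
259 / 7 = 37
37 / 37 = 1
1036 = 2^2 × 7 × 37


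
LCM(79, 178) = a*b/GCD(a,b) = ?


GCD(79, 178) = 1
LCM = 79*178/1 = 14062/1 = 14062

LCM = 14062


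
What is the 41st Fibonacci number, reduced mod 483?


F(k) mod 483 for k=1..41:
1, 1, 2, 3, 5, 8, 13, 21, 34, 55, 89, 144, 233, 377, 127, 21, 148, 169, 317, 3, 320, 323, 160, 0, 160, 160, 320, 480, 317, 314, 148, 462, 127, 106, 233, 339, 89, 428, 34, 462, 13
F(41) mod 483 = 13


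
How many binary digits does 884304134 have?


884304134 in base 2 = 110100101101010110100100000110
Number of digits = 30

30 digits (base 2)


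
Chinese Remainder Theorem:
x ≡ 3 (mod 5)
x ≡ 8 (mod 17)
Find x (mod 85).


M = 5*17 = 85
M1 = M/5 = 17, M2 = M/17 = 5
M1^(-1) mod 5 = 3, M2^(-1) mod 17 = 7
x = 3*17*3 + 8*5*7 = 433
433 mod 85 = 8
Check: 8 mod 5 = 3 ✓, 8 mod 17 = 8 ✓

x ≡ 8 (mod 85)


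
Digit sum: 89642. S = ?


8 + 9 + 6 + 4 + 2 = 29


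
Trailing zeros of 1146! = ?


floor(1146/5) = 229
floor(1146/25) = 45
floor(1146/125) = 9
floor(1146/625) = 1
Total = 284

284 trailing zeros


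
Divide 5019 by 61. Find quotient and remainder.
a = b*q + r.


5019 = 61 * 82 + 17
Check: 5002 + 17 = 5019

q = 82, r = 17


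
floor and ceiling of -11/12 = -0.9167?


-11/12 = -0.9167
floor = -1
ceil = 0

floor = -1, ceil = 0


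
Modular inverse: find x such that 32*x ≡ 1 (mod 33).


Use the extended Euclidean algorithm on (33, 32); each row r = 33*s + 32*t:
r=33, s=1, t=0
r=32, s=0, t=1
q=1: r=1, s=1, t=-1   [33*(1) + 32*(-1) = 1]
q=32: r=0, s=-32, t=33   [33*(-32) + 32*(33) = 0]
GCD = 1 with t = -1, so 32*(-1) ≡ 1 (mod 33)
Inverse = -1 mod 33 = 32
Check: 32 * 32 = 1024 ≡ 1 (mod 33)

32^(-1) ≡ 32 (mod 33)


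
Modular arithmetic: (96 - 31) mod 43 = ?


96 - 31 = 65
65 mod 43 = 22


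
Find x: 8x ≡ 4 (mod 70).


GCD(8, 70) = 2 divides 4
Divide: 4x ≡ 2 (mod 35)
x ≡ 18 (mod 35)


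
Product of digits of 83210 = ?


8 × 3 × 2 × 1 × 0 = 0


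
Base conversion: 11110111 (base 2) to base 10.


11110111 (base 2) = 247 (decimal)
247 (decimal) = 247 (base 10)


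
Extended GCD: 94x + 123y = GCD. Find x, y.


Tabular extended Euclidean (each row: r = 94*s + 123*t):
r=94, s=1, t=0
r=123, s=0, t=1
q=0: r=94, s=1, t=0   [94*(1) + 123*(0) = 94]
q=1: r=29, s=-1, t=1   [94*(-1) + 123*(1) = 29]
q=3: r=7, s=4, t=-3   [94*(4) + 123*(-3) = 7]
q=4: r=1, s=-17, t=13   [94*(-17) + 123*(13) = 1]
q=7: r=0, s=123, t=-94   [94*(123) + 123*(-94) = 0]
GCD = 1; from the row with r=1: x=-17, y=13
Check: 94*(-17) + 123*(13) = -1598 + 1599 = 1

GCD = 1, x = -17, y = 13


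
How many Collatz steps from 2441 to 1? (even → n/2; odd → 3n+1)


2441 → 7324 → 3662 → 1831 → 5494 → 2747 → 8242 → 4121 → 12364 → 6182 → 3091 → 9274 → 4637 → 13912 → 6956 → 3478 → 1739 → 5218 → 2609 → 7828 → 3914 → 1957 → 5872 → 2936 → 1468 → 734 → 367 → 1102 → 551 → 1654 → 827 → 2482 → 1241 → 3724 → 1862 → 931 → 2794 → 1397 → 4192 → 2096 → 1048 → 524 → 262 → 131 → 394 → 197 → 592 → 296 → 148 → 74 → 37 → 112 → 56 → 28 → 14 → 7 → 22 → 11 → 34 → 17 → 52 → 26 → 13 → 40 → 20 → 10 → 5 → 16 → 8 → 4 → 2 → 1
Total steps = 71

71 steps


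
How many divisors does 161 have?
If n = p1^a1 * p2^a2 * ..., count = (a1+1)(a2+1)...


161 = 7^1 × 23^1
d(161) = (1+1) × (1+1) = 4

4 divisors


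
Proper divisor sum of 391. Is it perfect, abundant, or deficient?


Proper divisors: 1, 17, 23
Sum = 1 + 17 + 23 = 41
41 < 391 → deficient

s(391) = 41 (deficient)


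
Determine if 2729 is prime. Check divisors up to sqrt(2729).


Check divisors up to sqrt(2729) = 52.2398
No divisors found.
2729 is prime.

Yes, 2729 is prime


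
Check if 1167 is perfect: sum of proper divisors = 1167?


Proper divisors of 1167: 1, 3, 389
Sum = 1 + 3 + 389 = 393

No, 1167 is not perfect (393 ≠ 1167)


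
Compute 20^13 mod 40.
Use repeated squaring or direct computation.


20^1 mod 40 = 20
20^2 mod 40 = 0
20^3 mod 40 = 0
20^4 mod 40 = 0
20^5 mod 40 = 0
20^6 mod 40 = 0
20^7 mod 40 = 0
20^8 mod 40 = 0
20^9 mod 40 = 0
20^10 mod 40 = 0
20^11 mod 40 = 0
20^12 mod 40 = 0
20^13 mod 40 = 0


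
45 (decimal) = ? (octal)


45 (base 10) = 45 (decimal)
45 (decimal) = 55 (base 8)


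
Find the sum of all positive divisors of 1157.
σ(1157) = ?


Divisors of 1157: 1, 13, 89, 1157
Sum = 1 + 13 + 89 + 1157 = 1260

σ(1157) = 1260


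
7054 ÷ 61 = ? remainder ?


7054 = 61 * 115 + 39
Check: 7015 + 39 = 7054

q = 115, r = 39


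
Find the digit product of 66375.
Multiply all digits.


6 × 6 × 3 × 7 × 5 = 3780


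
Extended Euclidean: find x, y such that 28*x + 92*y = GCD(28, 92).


Tabular extended Euclidean (each row: r = 28*s + 92*t):
r=28, s=1, t=0
r=92, s=0, t=1
q=0: r=28, s=1, t=0   [28*(1) + 92*(0) = 28]
q=3: r=8, s=-3, t=1   [28*(-3) + 92*(1) = 8]
q=3: r=4, s=10, t=-3   [28*(10) + 92*(-3) = 4]
q=2: r=0, s=-23, t=7   [28*(-23) + 92*(7) = 0]
GCD = 4; from the row with r=4: x=10, y=-3
Check: 28*(10) + 92*(-3) = 280 - 276 = 4

GCD = 4, x = 10, y = -3


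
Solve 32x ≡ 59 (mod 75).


GCD(32, 75) = 1, unique solution
a^(-1) mod 75 = 68
x = 68 * 59 mod 75 = 37

x ≡ 37 (mod 75)


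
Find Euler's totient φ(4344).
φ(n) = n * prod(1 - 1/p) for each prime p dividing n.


4344 = 2^3 × 3 × 181
Prime factors: 2, 3, 181
φ(4344) = 4344 × (1-1/2) × (1-1/3) × (1-1/181)
= 4344 × 1/2 × 2/3 × 180/181 = 1440

φ(4344) = 1440


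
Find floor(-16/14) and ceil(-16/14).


-16/14 = -1.1429
floor = -2
ceil = -1

floor = -2, ceil = -1


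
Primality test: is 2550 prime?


2550 / 2 = 1275 (exact division)
2550 is NOT prime.

No, 2550 is not prime


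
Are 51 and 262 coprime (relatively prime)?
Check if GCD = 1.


Euclidean algorithm:
262 = 5 * 51 + 7
51 = 7 * 7 + 2
7 = 3 * 2 + 1
2 = 2 * 1 + 0
GCD(51, 262) = 1

Yes, coprime (GCD = 1)


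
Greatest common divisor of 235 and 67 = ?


235 = 3 * 67 + 34
67 = 1 * 34 + 33
34 = 1 * 33 + 1
33 = 33 * 1 + 0
GCD = 1


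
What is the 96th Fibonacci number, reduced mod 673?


F(k) mod 673 for k=1..96:
1, 1, 2, 3, 5, 8, 13, 21, 34, 55, 89, 144, 233, 377, 610, 314, 251, 565, 143, 35, 178, 213, 391, 604, 322, 253, 575, 155, 57, 212, 269, 481, 77, 558, 635, 520, 482, 329, 138, 467, 605, 399, 331, 57, 388, 445, 160, 605, 92, 24, 116, 140, 256, 396, 652, 375, 354, 56, 410, 466, 203, 669, 199, 195, 394, 589, 310, 226, 536, 89, 625, 41, 666, 34, 27, 61, 88, 149, 237, 386, 623, 336, 286, 622, 235, 184, 419, 603, 349, 279, 628, 234, 189, 423, 612, 362
F(96) mod 673 = 362


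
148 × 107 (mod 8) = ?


148 × 107 = 15836
15836 mod 8 = 4


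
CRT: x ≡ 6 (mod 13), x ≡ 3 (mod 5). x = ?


M = 13*5 = 65
M1 = M/13 = 5, M2 = M/5 = 13
M1^(-1) mod 13 = 8, M2^(-1) mod 5 = 2
x = 6*5*8 + 3*13*2 = 318
318 mod 65 = 58
Check: 58 mod 13 = 6 ✓, 58 mod 5 = 3 ✓

x ≡ 58 (mod 65)


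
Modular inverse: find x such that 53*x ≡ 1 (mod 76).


Use the extended Euclidean algorithm on (76, 53); each row r = 76*s + 53*t:
r=76, s=1, t=0
r=53, s=0, t=1
q=1: r=23, s=1, t=-1   [76*(1) + 53*(-1) = 23]
q=2: r=7, s=-2, t=3   [76*(-2) + 53*(3) = 7]
q=3: r=2, s=7, t=-10   [76*(7) + 53*(-10) = 2]
q=3: r=1, s=-23, t=33   [76*(-23) + 53*(33) = 1]
q=2: r=0, s=53, t=-76   [76*(53) + 53*(-76) = 0]
GCD = 1 with t = 33, so 53*(33) ≡ 1 (mod 76)
Inverse = 33 mod 76 = 33
Check: 53 * 33 = 1749 ≡ 1 (mod 76)

53^(-1) ≡ 33 (mod 76)


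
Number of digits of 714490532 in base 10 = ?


714490532 has 9 digits in base 10
floor(log10(714490532)) + 1 = floor(8.8540) + 1 = 9

9 digits (base 10)


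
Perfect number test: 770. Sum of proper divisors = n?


Proper divisors of 770: 1, 2, 5, 7, 10, 11, 14, 22, 35, 55, 70, 77, 110, 154, 385
Sum = 1 + 2 + 5 + 7 + 10 + 11 + 14 + 22 + 35 + 55 + 70 + 77 + 110 + 154 + 385 = 958

No, 770 is not perfect (958 ≠ 770)


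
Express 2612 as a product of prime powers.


2612 / 2 = 1306
1306 / 2 = 653
653 / 653 = 1
2612 = 2^2 × 653


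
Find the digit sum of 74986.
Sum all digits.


7 + 4 + 9 + 8 + 6 = 34


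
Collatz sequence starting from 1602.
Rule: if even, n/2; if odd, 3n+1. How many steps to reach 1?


1602 → 801 → 2404 → 1202 → 601 → 1804 → 902 → 451 → 1354 → 677 → 2032 → 1016 → 508 → 254 → 127 → 382 → 191 → 574 → 287 → 862 → 431 → 1294 → 647 → 1942 → 971 → 2914 → 1457 → 4372 → 2186 → 1093 → 3280 → 1640 → 820 → 410 → 205 → 616 → 308 → 154 → 77 → 232 → 116 → 58 → 29 → 88 → 44 → 22 → 11 → 34 → 17 → 52 → 26 → 13 → 40 → 20 → 10 → 5 → 16 → 8 → 4 → 2 → 1
Total steps = 60

60 steps


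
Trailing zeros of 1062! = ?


floor(1062/5) = 212
floor(1062/25) = 42
floor(1062/125) = 8
floor(1062/625) = 1
Total = 263

263 trailing zeros


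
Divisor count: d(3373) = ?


3373 = 3373^1
d(3373) = (1+1) = 2

2 divisors


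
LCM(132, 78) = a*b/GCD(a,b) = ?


GCD(132, 78) = 6
LCM = 132*78/6 = 10296/6 = 1716

LCM = 1716


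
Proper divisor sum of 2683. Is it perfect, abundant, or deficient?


Proper divisors: 1
Sum = 1 = 1
1 < 2683 → deficient

s(2683) = 1 (deficient)


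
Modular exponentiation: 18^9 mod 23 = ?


18^1 mod 23 = 18
18^2 mod 23 = 2
18^3 mod 23 = 13
18^4 mod 23 = 4
18^5 mod 23 = 3
18^6 mod 23 = 8
18^7 mod 23 = 6
18^8 mod 23 = 16
18^9 mod 23 = 12


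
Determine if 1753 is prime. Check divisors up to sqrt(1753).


Check divisors up to sqrt(1753) = 41.8688
No divisors found.
1753 is prime.

Yes, 1753 is prime


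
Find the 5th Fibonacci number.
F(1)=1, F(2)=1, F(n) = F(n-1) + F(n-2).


Sequence: 1, 1, 2, 3, 5
F(5) = 5


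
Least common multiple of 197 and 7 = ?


GCD(197, 7) = 1
LCM = 197*7/1 = 1379/1 = 1379

LCM = 1379


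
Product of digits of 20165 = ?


2 × 0 × 1 × 6 × 5 = 0


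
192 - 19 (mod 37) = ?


192 - 19 = 173
173 mod 37 = 25


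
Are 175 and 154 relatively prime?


Euclidean algorithm:
175 = 1 * 154 + 21
154 = 7 * 21 + 7
21 = 3 * 7 + 0
GCD(175, 154) = 7

No, not coprime (GCD = 7)


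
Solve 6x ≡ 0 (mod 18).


GCD(6, 18) = 6 divides 0
Divide: 1x ≡ 0 (mod 3)
x ≡ 0 (mod 3)


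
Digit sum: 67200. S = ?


6 + 7 + 2 + 0 + 0 = 15


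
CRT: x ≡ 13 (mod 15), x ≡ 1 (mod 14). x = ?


M = 15*14 = 210
M1 = M/15 = 14, M2 = M/14 = 15
M1^(-1) mod 15 = 14, M2^(-1) mod 14 = 1
x = 13*14*14 + 1*15*1 = 2563
2563 mod 210 = 43
Check: 43 mod 15 = 13 ✓, 43 mod 14 = 1 ✓

x ≡ 43 (mod 210)


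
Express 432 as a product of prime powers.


432 / 2 = 216
216 / 2 = 108
108 / 2 = 54
54 / 2 = 27
27 / 3 = 9
9 / 3 = 3
3 / 3 = 1
432 = 2^4 × 3^3


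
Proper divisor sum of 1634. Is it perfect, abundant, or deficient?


Proper divisors: 1, 2, 19, 38, 43, 86, 817
Sum = 1 + 2 + 19 + 38 + 43 + 86 + 817 = 1006
1006 < 1634 → deficient

s(1634) = 1006 (deficient)


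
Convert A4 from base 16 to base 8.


A4 (base 16) = 164 (decimal)
164 (decimal) = 244 (base 8)


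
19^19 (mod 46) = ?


19^1 mod 46 = 19
19^2 mod 46 = 39
19^3 mod 46 = 5
19^4 mod 46 = 3
19^5 mod 46 = 11
19^6 mod 46 = 25
19^7 mod 46 = 15
19^8 mod 46 = 9
19^9 mod 46 = 33
19^10 mod 46 = 29
19^11 mod 46 = 45
19^12 mod 46 = 27
19^13 mod 46 = 7
19^14 mod 46 = 41
19^15 mod 46 = 43
19^16 mod 46 = 35
19^17 mod 46 = 21
19^18 mod 46 = 31
19^19 mod 46 = 37


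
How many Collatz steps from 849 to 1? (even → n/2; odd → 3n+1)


849 → 2548 → 1274 → 637 → 1912 → 956 → 478 → 239 → 718 → 359 → 1078 → 539 → 1618 → 809 → 2428 → 1214 → 607 → 1822 → 911 → 2734 → 1367 → 4102 → 2051 → 6154 → 3077 → 9232 → 4616 → 2308 → 1154 → 577 → 1732 → 866 → 433 → 1300 → 650 → 325 → 976 → 488 → 244 → 122 → 61 → 184 → 92 → 46 → 23 → 70 → 35 → 106 → 53 → 160 → 80 → 40 → 20 → 10 → 5 → 16 → 8 → 4 → 2 → 1
Total steps = 59

59 steps


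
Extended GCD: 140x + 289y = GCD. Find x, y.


Tabular extended Euclidean (each row: r = 140*s + 289*t):
r=140, s=1, t=0
r=289, s=0, t=1
q=0: r=140, s=1, t=0   [140*(1) + 289*(0) = 140]
q=2: r=9, s=-2, t=1   [140*(-2) + 289*(1) = 9]
q=15: r=5, s=31, t=-15   [140*(31) + 289*(-15) = 5]
q=1: r=4, s=-33, t=16   [140*(-33) + 289*(16) = 4]
q=1: r=1, s=64, t=-31   [140*(64) + 289*(-31) = 1]
q=4: r=0, s=-289, t=140   [140*(-289) + 289*(140) = 0]
GCD = 1; from the row with r=1: x=64, y=-31
Check: 140*(64) + 289*(-31) = 8960 - 8959 = 1

GCD = 1, x = 64, y = -31
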